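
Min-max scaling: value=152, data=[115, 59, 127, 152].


min=59, max=152
(152-59)/(152-59) = 93/93 = 1.0

1.0


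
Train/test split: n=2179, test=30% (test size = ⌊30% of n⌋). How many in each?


Test = ⌊2179·30/100⌋ = 653
Train = 2179 - 653 = 1526

Train: 1526, Test: 653


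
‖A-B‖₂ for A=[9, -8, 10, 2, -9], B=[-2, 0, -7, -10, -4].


d = √((9+ 2)² + (-8-0)² + (10+ 7)² + (2+ 10)² + (-9+ 4)²)
  = √(121 + 64 + 289 + 144 + 25)
  = √643 = 25.3574

25.3574


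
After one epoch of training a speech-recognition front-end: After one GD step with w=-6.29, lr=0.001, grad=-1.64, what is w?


w_new = w - α·∇
= -6.29 - 0.001·-1.64
= -6.29 + 0.00164
= -6.28836

-6.28836


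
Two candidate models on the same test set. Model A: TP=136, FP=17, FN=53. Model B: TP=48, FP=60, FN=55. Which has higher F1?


Model A: P=136/153=0.8889, R=136/189=0.7196, F1=2PR/(P+R)=2TP/(2TP+FP+FN)=272/342=0.7953
Model B: P=48/108=0.4444, R=48/103=0.466, F1=2PR/(P+R)=2TP/(2TP+FP+FN)=96/211=0.455
0.7953 > 0.455 → Model A

Model A


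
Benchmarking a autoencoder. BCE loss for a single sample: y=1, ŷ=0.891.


BCE = -[y·ln(p) + (1-y)·ln(1-p)]
= -1·ln(0.891) - 0
= -ln(0.891) = 0.1154

0.1154


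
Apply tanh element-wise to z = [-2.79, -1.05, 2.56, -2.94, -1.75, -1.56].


tanh(-2.79) = -0.9925
tanh(-1.05) = -0.7818
tanh(2.56) = 0.9881
tanh(-2.94) = -0.9944
tanh(-1.75) = -0.9414
tanh(-1.56) = -0.9154
result = [-0.9925, -0.7818, 0.9881, -0.9944, -0.9414, -0.9154]

[-0.9925, -0.7818, 0.9881, -0.9944, -0.9414, -0.9154]


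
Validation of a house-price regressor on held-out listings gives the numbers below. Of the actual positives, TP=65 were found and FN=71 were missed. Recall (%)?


Recall = TP/(TP+FN)
= 65/(65+71)
= 65/136 = 47.79%

47.79%


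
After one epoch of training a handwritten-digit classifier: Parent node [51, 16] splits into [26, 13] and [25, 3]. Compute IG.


Parent = [51, 16], H_parent = 0.793
H_left = 0.9183 (n=39), H_right = 0.4912 (n=28)
H_children = (39/67)·0.9183 + (28/67)·0.4912 = 0.7398
IG = 0.793 - 0.7398 = 0.0532

0.0532


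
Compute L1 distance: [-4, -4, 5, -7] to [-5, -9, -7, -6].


d = |-4+ 5| + |-4+ 9| + |5+ 7| + |-7+ 6|
  = 1 + 5 + 12 + 1
  = 19

19


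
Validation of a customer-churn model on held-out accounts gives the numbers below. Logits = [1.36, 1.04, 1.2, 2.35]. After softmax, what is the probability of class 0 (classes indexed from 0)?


Exponentials: e^1.36=3.8962, e^1.04=2.8292, e^1.2=3.3201, e^2.35=10.4856
Sum = 20.5311
Softmax = [0.1898, 0.1378, 0.1617, 0.5107]
p[0] = 3.8962/20.5311 = 0.1898

0.1898


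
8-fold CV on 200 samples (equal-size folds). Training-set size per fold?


Fold size = 200/8 = 25
Training per fold = 200 - 25 = 175

175


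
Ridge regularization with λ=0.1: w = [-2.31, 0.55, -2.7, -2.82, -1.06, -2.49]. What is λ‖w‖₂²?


‖w‖₂² = (-2.31)² + (0.55)² + (-2.7)² + (-2.82)² + (-1.06)² + (-2.49)²
     = 5.3361 + 0.3025 + 7.29 + 7.9524 + 1.1236 + 6.2001
     = 28.2047
λ·‖w‖₂² = 0.1·28.2047 = 2.82047

2.82047


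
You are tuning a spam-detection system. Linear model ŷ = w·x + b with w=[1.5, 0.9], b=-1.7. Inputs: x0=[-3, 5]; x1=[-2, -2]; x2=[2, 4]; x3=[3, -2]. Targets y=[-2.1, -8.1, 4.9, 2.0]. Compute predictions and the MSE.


ŷ0 = (1.5)·(-3) + (0.9)·(5) - 1.7 = -1.7
ŷ1 = (1.5)·(-2) + (0.9)·(-2) - 1.7 = -6.5
ŷ2 = (1.5)·(2) + (0.9)·(4) - 1.7 = 4.9
ŷ3 = (1.5)·(3) + (0.9)·(-2) - 1.7 = 1.0
errors² = [0.16, 2.56, 0.0, 1.0]
MSE = 3.7200/4 = 0.93

0.93


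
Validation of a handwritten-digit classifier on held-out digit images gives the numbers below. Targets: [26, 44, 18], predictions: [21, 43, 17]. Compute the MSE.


Squared errors: (26-21)²=25, (44-43)²=1, (18-17)²=1
Sum = 27
MSE = 27/3 = 9

9


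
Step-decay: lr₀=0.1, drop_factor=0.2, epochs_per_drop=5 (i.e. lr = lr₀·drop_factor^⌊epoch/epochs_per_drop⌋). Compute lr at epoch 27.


n_drops = ⌊27/5⌋ = 5
lr = 0.1·0.2^5 = 0.1·0.00032 = 0.000032

0.000032


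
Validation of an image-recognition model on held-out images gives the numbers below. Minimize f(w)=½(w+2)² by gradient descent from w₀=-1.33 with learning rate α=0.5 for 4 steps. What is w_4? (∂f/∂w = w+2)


step 1: grad = -1.33+2 = 0.67; w = -1.33 - 0.5·(0.67) = -1.665
step 2: grad = -1.665+2 = 0.335; w = -1.665 - 0.5·(0.335) = -1.8325
step 3: grad = -1.8325+2 = 0.1675; w = -1.8325 - 0.5·(0.1675) = -1.91625
step 4: grad = -1.91625+2 = 0.08375; w = -1.91625 - 0.5·(0.08375) = -1.958125

-1.958125


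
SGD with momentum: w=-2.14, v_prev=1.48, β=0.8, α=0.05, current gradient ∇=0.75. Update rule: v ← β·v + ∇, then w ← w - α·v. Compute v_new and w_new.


v_new = 0.8·1.48 + 0.75 = 1.184 + 0.75 = 1.934
w_new = -2.14 - 0.05·1.934 = -2.14 - 0.0967 = -2.2367

v_new=1.934, w_new=-2.2367


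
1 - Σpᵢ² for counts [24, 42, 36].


Probabilities: [24/102, 42/102, 36/102] ≈ [0.2353, 0.4118, 0.3529]
Σpᵢ² = (576 + 1764 + 1296)/102² = 3636/10404
Gini = 1 - Σpᵢ² = 1 - 3636/10404 = 0.6505

0.6505


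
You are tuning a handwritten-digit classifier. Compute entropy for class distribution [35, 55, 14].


Probabilities: [35/104, 55/104, 14/104] ≈ [0.3365, 0.5288, 0.1346]
H = -((35/104)·log₂(35/104) + (55/104)·log₂(55/104) + (14/104)·log₂(14/104))
  = 1.4043 bits

1.4043 bits


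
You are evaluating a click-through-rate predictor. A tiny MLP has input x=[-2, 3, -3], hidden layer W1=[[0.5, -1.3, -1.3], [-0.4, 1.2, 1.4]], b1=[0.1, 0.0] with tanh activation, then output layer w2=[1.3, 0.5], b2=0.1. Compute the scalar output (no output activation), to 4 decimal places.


z1[0] = (0.5)·(-2) + (-1.3)·(3) + (-1.3)·(-3) + 0.1 = -0.9
z1[1] = (-0.4)·(-2) + (1.2)·(3) + (1.4)·(-3) + 0.0 = 0.2
h = tanh(z1) = [-0.7163, 0.1974]
output = (1.3)·(-0.7163) + (0.5)·(0.1974) + 0.1 = -0.7325

-0.7325


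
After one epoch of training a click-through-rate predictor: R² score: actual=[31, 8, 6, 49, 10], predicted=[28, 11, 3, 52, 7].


ȳ = 20.8
SS_res = Σ(y-ŷ)² = 45
SS_tot = Σ(y-ȳ)² = 1398.8
R² = 1 - SS_res/SS_tot = 1 - 0.0322 = 0.9678

0.9678


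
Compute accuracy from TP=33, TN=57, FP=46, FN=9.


Accuracy = (TP+TN)/(TP+TN+FP+FN)
= (33+57)/(145)
= 90/145 = 62.07%

62.07%


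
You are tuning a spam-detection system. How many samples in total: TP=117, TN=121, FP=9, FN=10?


Total = TP + TN + FP + FN
= 117 + 121 + 9 + 10
= 257
(Predicted positive: 126, predicted negative: 131)

257


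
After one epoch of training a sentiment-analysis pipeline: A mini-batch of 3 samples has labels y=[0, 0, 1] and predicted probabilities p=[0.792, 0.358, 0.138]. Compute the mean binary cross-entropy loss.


L[0] = -ln(1-0.792) = -ln(0.208) = 1.5702
L[1] = -ln(1-0.358) = -ln(0.642) = 0.4432
L[2] = -ln(0.138) = 1.9805
mean = (1.5702 + 0.4432 + 1.9805)/3 = 1.3313

1.3313


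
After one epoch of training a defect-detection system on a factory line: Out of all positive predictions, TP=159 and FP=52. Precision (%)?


Precision = TP/(TP+FP)
= 159/(159+52)
= 159/211 = 75.36%

75.36%


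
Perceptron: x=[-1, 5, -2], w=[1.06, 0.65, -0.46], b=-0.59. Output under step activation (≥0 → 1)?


z = (-1)·(1.06) + (5)·(0.65) + (-2)·(-0.46) - 0.59
  = 2.52
step(z) = 1 (z≥0)

1


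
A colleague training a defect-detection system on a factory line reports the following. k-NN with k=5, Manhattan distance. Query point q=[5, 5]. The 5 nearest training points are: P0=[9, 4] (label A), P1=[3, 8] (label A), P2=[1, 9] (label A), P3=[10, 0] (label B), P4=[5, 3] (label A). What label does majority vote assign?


d(q,P0) = 5  (label A)
d(q,P1) = 5  (label A)
d(q,P2) = 8  (label A)
d(q,P3) = 10  (label B)
d(q,P4) = 2  (label A)
Votes: A=4, B=1
Majority → A

A


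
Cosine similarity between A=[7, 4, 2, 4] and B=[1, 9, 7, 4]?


A·B = 7·1 + 4·9 + 2·7 + 4·4 = 73
‖A‖ = √85 = 9.2195, ‖B‖ = √147 = 12.1244
cos = 73/(√85·√147) = 73/√12495 = 0.6531

0.6531


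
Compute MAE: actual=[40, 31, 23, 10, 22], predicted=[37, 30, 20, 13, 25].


Absolute errors: |40-37|=3, |31-30|=1, |23-20|=3, |10-13|=3, |22-25|=3
Sum = 13
MAE = 13/5 = 13/5

13/5


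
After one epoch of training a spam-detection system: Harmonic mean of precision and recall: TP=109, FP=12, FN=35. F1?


Precision = 109/121 = 0.9008
Recall = 109/144 = 0.7569
F1 = 2·P·R/(P+R) = 2·TP/(2·TP+FP+FN) = 218/(218+12+35) = 218/265 = 0.8226

0.8226


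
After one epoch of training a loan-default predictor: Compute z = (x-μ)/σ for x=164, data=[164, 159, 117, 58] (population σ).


μ = 124.5, σ = 42.5118
z = (164 - 124.5)/42.5118 = 0.9292

0.9292


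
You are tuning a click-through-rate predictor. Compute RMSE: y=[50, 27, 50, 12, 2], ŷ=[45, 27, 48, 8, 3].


MSE = 46/5 = 9.2
RMSE = √(46/5) = 3.0332

3.0332


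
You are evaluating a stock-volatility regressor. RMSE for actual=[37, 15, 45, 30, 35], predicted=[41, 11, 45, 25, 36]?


MSE = 58/5 = 11.6
RMSE = √(58/5) = 3.4059

3.4059


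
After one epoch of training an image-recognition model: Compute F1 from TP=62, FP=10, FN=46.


Precision = 62/72 = 0.8611
Recall = 62/108 = 0.5741
F1 = 2·P·R/(P+R) = 2·TP/(2·TP+FP+FN) = 124/(124+10+46) = 124/180 = 0.6889

0.6889


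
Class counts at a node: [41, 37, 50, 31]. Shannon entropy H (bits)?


Probabilities: [41/159, 37/159, 50/159, 31/159] ≈ [0.2579, 0.2327, 0.3145, 0.195]
H = -((41/159)·log₂(41/159) + (37/159)·log₂(37/159) + (50/159)·log₂(50/159) + (31/159)·log₂(31/159))
  = 1.9784 bits

1.9784 bits


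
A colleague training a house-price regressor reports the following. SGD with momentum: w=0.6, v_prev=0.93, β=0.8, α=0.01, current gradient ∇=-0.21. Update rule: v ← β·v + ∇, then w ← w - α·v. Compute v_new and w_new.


v_new = 0.8·0.93 - 0.21 = 0.744 - 0.21 = 0.534
w_new = 0.6 - 0.01·0.534 = 0.6 - 0.00534 = 0.59466

v_new=0.534, w_new=0.59466


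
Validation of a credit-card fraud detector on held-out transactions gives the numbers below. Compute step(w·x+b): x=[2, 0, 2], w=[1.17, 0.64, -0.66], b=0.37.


z = (2)·(1.17) + (0)·(0.64) + (2)·(-0.66) + 0.37
  = 1.39
step(z) = 1 (z≥0)

1


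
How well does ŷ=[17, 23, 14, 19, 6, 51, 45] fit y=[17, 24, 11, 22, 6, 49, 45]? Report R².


ȳ = 24.8571
SS_res = Σ(y-ŷ)² = 23
SS_tot = Σ(y-ȳ)² = 1606.86
R² = 1 - SS_res/SS_tot = 1 - 0.0143 = 0.9857

0.9857


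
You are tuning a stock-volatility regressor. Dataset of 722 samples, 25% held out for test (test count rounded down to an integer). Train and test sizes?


Test = ⌊722·25/100⌋ = 180
Train = 722 - 180 = 542

Train: 542, Test: 180


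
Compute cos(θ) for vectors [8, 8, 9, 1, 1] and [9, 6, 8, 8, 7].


A·B = 8·9 + 8·6 + 9·8 + 1·8 + 1·7 = 207
‖A‖ = √211 = 14.5258, ‖B‖ = √294 = 17.1464
cos = 207/(√211·√294) = 207/√62034 = 0.8311

0.8311


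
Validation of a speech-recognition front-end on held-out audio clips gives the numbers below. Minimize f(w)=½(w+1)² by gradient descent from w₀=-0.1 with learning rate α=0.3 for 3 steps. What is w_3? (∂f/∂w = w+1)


step 1: grad = -0.1+1 = 0.9; w = -0.1 - 0.3·(0.9) = -0.37
step 2: grad = -0.37+1 = 0.63; w = -0.37 - 0.3·(0.63) = -0.559
step 3: grad = -0.559+1 = 0.441; w = -0.559 - 0.3·(0.441) = -0.6913

-0.6913


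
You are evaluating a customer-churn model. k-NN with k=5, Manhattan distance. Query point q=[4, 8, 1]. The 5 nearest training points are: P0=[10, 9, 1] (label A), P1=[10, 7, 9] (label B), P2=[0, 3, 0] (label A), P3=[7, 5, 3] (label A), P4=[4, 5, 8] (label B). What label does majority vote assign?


d(q,P0) = 7  (label A)
d(q,P1) = 15  (label B)
d(q,P2) = 10  (label A)
d(q,P3) = 8  (label A)
d(q,P4) = 10  (label B)
Votes: A=3, B=2
Majority → A

A


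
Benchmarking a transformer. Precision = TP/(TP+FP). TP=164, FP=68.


Precision = TP/(TP+FP)
= 164/(164+68)
= 164/232 = 70.69%

70.69%


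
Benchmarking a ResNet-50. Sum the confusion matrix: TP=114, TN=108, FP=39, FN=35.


Total = TP + TN + FP + FN
= 114 + 108 + 39 + 35
= 296
(Predicted positive: 153, predicted negative: 143)

296


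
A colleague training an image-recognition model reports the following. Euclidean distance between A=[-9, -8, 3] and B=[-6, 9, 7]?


d = √((-9+ 6)² + (-8-9)² + (3-7)²)
  = √(9 + 289 + 16)
  = √314 = 17.72

17.72


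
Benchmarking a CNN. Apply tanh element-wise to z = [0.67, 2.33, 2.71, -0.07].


tanh(0.67) = 0.585
tanh(2.33) = 0.9812
tanh(2.71) = 0.9912
tanh(-0.07) = -0.0699
result = [0.585, 0.9812, 0.9912, -0.0699]

[0.585, 0.9812, 0.9912, -0.0699]


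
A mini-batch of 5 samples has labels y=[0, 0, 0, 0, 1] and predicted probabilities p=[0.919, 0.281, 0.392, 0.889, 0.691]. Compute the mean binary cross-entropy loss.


L[0] = -ln(1-0.919) = -ln(0.081) = 2.5133
L[1] = -ln(1-0.281) = -ln(0.719) = 0.3299
L[2] = -ln(1-0.392) = -ln(0.608) = 0.4976
L[3] = -ln(1-0.889) = -ln(0.111) = 2.1982
L[4] = -ln(0.691) = 0.3696
mean = (2.5133 + 0.3299 + 0.4976 + 2.1982 + 0.3696)/5 = 1.1817

1.1817


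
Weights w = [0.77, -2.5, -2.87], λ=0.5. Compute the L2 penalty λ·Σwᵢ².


‖w‖₂² = (0.77)² + (-2.5)² + (-2.87)²
     = 0.5929 + 6.25 + 8.2369
     = 15.0798
λ·‖w‖₂² = 0.5·15.0798 = 7.5399

7.5399


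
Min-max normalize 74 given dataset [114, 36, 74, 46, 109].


min=36, max=114
(74-36)/(114-36) = 38/78 = 0.4872

0.4872


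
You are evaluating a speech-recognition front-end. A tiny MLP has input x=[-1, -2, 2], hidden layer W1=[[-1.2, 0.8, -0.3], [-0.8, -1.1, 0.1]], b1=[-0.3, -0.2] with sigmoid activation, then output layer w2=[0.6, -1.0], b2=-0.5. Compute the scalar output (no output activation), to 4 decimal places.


z1[0] = (-1.2)·(-1) + (0.8)·(-2) + (-0.3)·(2) - 0.3 = -1.3
z1[1] = (-0.8)·(-1) + (-1.1)·(-2) + (0.1)·(2) - 0.2 = 3.0
h = sigmoid(z1) = [0.2142, 0.9526]
output = (0.6)·(0.2142) + (-1.0)·(0.9526) - 0.5 = -1.3241

-1.3241


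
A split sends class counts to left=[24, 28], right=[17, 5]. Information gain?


Parent = [41, 33], H_parent = 0.9916
H_left = 0.9957 (n=52), H_right = 0.7732 (n=22)
H_children = (52/74)·0.9957 + (22/74)·0.7732 = 0.9296
IG = 0.9916 - 0.9296 = 0.062

0.062


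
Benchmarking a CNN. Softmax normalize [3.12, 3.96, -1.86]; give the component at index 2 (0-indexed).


Exponentials: e^3.12=22.6464, e^3.96=52.4573, e^-1.86=0.1557
Sum = 75.2594
Softmax = [0.3009, 0.697, 0.0021]
p[2] = 0.1557/75.2594 = 0.0021

0.0021


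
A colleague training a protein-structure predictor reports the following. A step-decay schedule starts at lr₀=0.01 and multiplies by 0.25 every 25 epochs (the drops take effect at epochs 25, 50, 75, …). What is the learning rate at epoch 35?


n_drops = ⌊35/25⌋ = 1
lr = 0.01·0.25^1 = 0.01·0.25 = 0.0025

0.0025


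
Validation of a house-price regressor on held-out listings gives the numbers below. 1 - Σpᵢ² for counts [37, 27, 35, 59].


Probabilities: [37/158, 27/158, 35/158, 59/158] ≈ [0.2342, 0.1709, 0.2215, 0.3734]
Σpᵢ² = (1369 + 729 + 1225 + 3481)/158² = 6804/24964
Gini = 1 - Σpᵢ² = 1 - 6804/24964 = 0.7274

0.7274


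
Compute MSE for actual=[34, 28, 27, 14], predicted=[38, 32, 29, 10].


Squared errors: (34-38)²=16, (28-32)²=16, (27-29)²=4, (14-10)²=16
Sum = 52
MSE = 52/4 = 13

13


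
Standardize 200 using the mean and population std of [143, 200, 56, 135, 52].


μ = 117.2, σ = 56.2757
z = (200 - 117.2)/56.2757 = 1.4713

1.4713


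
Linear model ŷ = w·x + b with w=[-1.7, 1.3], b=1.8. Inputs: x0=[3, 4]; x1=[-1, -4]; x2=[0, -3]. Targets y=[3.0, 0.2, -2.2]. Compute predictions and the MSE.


ŷ0 = (-1.7)·(3) + (1.3)·(4) + 1.8 = 1.9
ŷ1 = (-1.7)·(-1) + (1.3)·(-4) + 1.8 = -1.7
ŷ2 = (-1.7)·(0) + (1.3)·(-3) + 1.8 = -2.1
errors² = [1.21, 3.61, 0.01]
MSE = 4.8300/3 = 1.61

1.61


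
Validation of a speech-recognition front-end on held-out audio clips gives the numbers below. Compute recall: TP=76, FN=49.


Recall = TP/(TP+FN)
= 76/(76+49)
= 76/125 = 60.8%

60.8%


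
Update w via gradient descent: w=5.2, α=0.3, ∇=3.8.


w_new = w - α·∇
= 5.2 - 0.3·3.8
= 5.2 - 1.14
= 4.06

4.06


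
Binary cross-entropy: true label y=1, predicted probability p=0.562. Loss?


BCE = -[y·ln(p) + (1-y)·ln(1-p)]
= -1·ln(0.562) - 0
= -ln(0.562) = 0.5763

0.5763


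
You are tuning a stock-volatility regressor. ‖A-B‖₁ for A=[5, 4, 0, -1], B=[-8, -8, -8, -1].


d = |5+ 8| + |4+ 8| + |0+ 8| + |-1+ 1|
  = 13 + 12 + 8 + 0
  = 33

33


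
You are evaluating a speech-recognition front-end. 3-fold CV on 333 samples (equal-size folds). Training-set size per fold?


Fold size = 333/3 = 111
Training per fold = 333 - 111 = 222

222


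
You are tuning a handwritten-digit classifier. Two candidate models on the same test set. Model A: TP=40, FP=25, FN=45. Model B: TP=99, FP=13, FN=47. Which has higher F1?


Model A: P=40/65=0.6154, R=40/85=0.4706, F1=2PR/(P+R)=2TP/(2TP+FP+FN)=80/150=0.5333
Model B: P=99/112=0.8839, R=99/146=0.6781, F1=2PR/(P+R)=2TP/(2TP+FP+FN)=198/258=0.7674
0.5333 < 0.7674 → Model B

Model B


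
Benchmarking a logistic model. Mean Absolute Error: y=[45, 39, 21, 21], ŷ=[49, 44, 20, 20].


Absolute errors: |45-49|=4, |39-44|=5, |21-20|=1, |21-20|=1
Sum = 11
MAE = 11/4 = 11/4

11/4


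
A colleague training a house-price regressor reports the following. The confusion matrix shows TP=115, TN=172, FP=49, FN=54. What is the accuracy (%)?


Accuracy = (TP+TN)/(TP+TN+FP+FN)
= (115+172)/(390)
= 287/390 = 73.59%

73.59%


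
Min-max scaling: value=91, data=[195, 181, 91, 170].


min=91, max=195
(91-91)/(195-91) = 0/104 = 0.0

0.0


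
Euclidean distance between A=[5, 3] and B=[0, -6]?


d = √((5-0)² + (3+ 6)²)
  = √(25 + 81)
  = √106 = 10.2956

10.2956


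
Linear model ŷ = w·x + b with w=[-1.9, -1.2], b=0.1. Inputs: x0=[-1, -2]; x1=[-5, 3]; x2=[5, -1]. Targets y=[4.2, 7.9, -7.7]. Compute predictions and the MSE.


ŷ0 = (-1.9)·(-1) + (-1.2)·(-2) + 0.1 = 4.4
ŷ1 = (-1.9)·(-5) + (-1.2)·(3) + 0.1 = 6.0
ŷ2 = (-1.9)·(5) + (-1.2)·(-1) + 0.1 = -8.2
errors² = [0.04, 3.61, 0.25]
MSE = 3.9000/3 = 1.3

1.3


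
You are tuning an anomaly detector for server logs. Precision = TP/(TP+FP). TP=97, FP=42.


Precision = TP/(TP+FP)
= 97/(97+42)
= 97/139 = 69.78%

69.78%


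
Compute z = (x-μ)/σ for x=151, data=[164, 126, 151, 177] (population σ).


μ = 154.5, σ = 18.8481
z = (151 - 154.5)/18.8481 = -0.1857

-0.1857


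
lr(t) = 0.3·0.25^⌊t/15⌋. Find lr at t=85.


n_drops = ⌊85/15⌋ = 5
lr = 0.3·0.25^5 = 0.3·0.0009765625 = 0.00029296875

0.00029296875


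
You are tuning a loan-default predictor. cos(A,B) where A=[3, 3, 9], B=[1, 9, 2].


A·B = 3·1 + 3·9 + 9·2 = 48
‖A‖ = √99 = 9.9499, ‖B‖ = √86 = 9.2736
cos = 48/(√99·√86) = 48/√8514 = 0.5202

0.5202


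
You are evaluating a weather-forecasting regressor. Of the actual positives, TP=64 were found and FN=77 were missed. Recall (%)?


Recall = TP/(TP+FN)
= 64/(64+77)
= 64/141 = 45.39%

45.39%


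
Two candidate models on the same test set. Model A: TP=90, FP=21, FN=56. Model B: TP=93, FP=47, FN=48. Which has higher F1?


Model A: P=90/111=0.8108, R=90/146=0.6164, F1=2PR/(P+R)=2TP/(2TP+FP+FN)=180/257=0.7004
Model B: P=93/140=0.6643, R=93/141=0.6596, F1=2PR/(P+R)=2TP/(2TP+FP+FN)=186/281=0.6619
0.7004 > 0.6619 → Model A

Model A


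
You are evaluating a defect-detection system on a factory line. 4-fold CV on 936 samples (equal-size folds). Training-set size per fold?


Fold size = 936/4 = 234
Training per fold = 936 - 234 = 702

702


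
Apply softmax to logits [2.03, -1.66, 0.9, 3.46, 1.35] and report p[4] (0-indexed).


Exponentials: e^2.03=7.6141, e^-1.66=0.1901, e^0.9=2.4596, e^3.46=31.817, e^1.35=3.8574
Sum = 45.9382
Softmax = [0.1657, 0.0041, 0.0535, 0.6926, 0.084]
p[4] = 3.8574/45.9382 = 0.084

0.084


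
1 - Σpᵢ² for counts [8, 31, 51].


Probabilities: [8/90, 31/90, 51/90] ≈ [0.0889, 0.3444, 0.5667]
Σpᵢ² = (64 + 961 + 2601)/90² = 3626/8100
Gini = 1 - Σpᵢ² = 1 - 3626/8100 = 0.5523

0.5523


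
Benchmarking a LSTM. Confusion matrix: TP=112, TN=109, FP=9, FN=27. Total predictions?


Total = TP + TN + FP + FN
= 112 + 109 + 9 + 27
= 257
(Predicted positive: 121, predicted negative: 136)

257


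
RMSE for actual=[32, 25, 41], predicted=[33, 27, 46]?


MSE = 30/3 = 10
RMSE = √(30/3) = 3.1623

3.1623


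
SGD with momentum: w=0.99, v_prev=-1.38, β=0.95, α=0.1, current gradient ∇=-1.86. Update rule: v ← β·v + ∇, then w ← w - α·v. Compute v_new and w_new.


v_new = 0.95·-1.38 - 1.86 = -1.311 - 1.86 = -3.171
w_new = 0.99 - 0.1·-3.171 = 0.99 + 0.3171 = 1.3071

v_new=-3.171, w_new=1.3071


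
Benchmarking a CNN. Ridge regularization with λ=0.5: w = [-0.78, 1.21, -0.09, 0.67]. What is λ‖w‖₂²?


‖w‖₂² = (-0.78)² + (1.21)² + (-0.09)² + (0.67)²
     = 0.6084 + 1.4641 + 0.0081 + 0.4489
     = 2.5295
λ·‖w‖₂² = 0.5·2.5295 = 1.26475

1.26475


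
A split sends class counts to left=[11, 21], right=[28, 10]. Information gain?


Parent = [39, 31], H_parent = 0.9906
H_left = 0.9284 (n=32), H_right = 0.8315 (n=38)
H_children = (32/70)·0.9284 + (38/70)·0.8315 = 0.8758
IG = 0.9906 - 0.8758 = 0.1148

0.1148


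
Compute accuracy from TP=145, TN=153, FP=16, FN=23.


Accuracy = (TP+TN)/(TP+TN+FP+FN)
= (145+153)/(337)
= 298/337 = 88.43%

88.43%


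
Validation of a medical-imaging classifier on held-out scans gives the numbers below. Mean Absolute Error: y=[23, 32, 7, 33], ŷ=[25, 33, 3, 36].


Absolute errors: |23-25|=2, |32-33|=1, |7-3|=4, |33-36|=3
Sum = 10
MAE = 10/4 = 5/2

5/2


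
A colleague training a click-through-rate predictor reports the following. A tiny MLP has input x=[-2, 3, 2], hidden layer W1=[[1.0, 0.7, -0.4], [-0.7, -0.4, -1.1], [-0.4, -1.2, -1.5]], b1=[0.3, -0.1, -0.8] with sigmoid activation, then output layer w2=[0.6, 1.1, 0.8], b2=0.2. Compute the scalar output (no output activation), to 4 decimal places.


z1[0] = (1.0)·(-2) + (0.7)·(3) + (-0.4)·(2) + 0.3 = -0.4
z1[1] = (-0.7)·(-2) + (-0.4)·(3) + (-1.1)·(2) - 0.1 = -2.1
z1[2] = (-0.4)·(-2) + (-1.2)·(3) + (-1.5)·(2) - 0.8 = -6.6
h = sigmoid(z1) = [0.4013, 0.1091, 0.0014]
output = (0.6)·(0.4013) + (1.1)·(0.1091) + (0.8)·(0.0014) + 0.2 = 0.5619

0.5619


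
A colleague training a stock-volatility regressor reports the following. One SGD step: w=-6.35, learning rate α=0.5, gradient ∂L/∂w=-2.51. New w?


w_new = w - α·∇
= -6.35 - 0.5·-2.51
= -6.35 + 1.255
= -5.095

-5.095


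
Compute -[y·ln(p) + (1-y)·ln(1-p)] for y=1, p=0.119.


BCE = -[y·ln(p) + (1-y)·ln(1-p)]
= -1·ln(0.119) - 0
= -ln(0.119) = 2.1286

2.1286


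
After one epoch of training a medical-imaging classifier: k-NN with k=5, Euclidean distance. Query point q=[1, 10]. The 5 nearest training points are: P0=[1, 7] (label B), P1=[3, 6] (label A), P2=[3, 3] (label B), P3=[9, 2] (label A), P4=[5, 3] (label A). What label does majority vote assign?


d(q,P0) = 3.0  (label B)
d(q,P1) = 4.4721  (label A)
d(q,P2) = 7.2801  (label B)
d(q,P3) = 11.3137  (label A)
d(q,P4) = 8.0623  (label A)
Votes: A=3, B=2
Majority → A

A


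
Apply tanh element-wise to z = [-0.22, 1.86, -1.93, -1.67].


tanh(-0.22) = -0.2165
tanh(1.86) = 0.9527
tanh(-1.93) = -0.9587
tanh(-1.67) = -0.9316
result = [-0.2165, 0.9527, -0.9587, -0.9316]

[-0.2165, 0.9527, -0.9587, -0.9316]


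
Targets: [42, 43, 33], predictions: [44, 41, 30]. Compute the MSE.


Squared errors: (42-44)²=4, (43-41)²=4, (33-30)²=9
Sum = 17
MSE = 17/3 = 17/3

17/3


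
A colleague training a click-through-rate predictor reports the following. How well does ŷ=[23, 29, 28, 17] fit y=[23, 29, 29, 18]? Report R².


ȳ = 24.75
SS_res = Σ(y-ŷ)² = 2
SS_tot = Σ(y-ȳ)² = 84.75
R² = 1 - SS_res/SS_tot = 1 - 0.0236 = 0.9764

0.9764


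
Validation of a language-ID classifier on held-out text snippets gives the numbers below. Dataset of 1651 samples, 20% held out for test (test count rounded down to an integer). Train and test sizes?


Test = ⌊1651·20/100⌋ = 330
Train = 1651 - 330 = 1321

Train: 1321, Test: 330


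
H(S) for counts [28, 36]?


Probabilities: [28/64, 36/64] ≈ [0.4375, 0.5625]
H = -((28/64)·log₂(28/64) + (36/64)·log₂(36/64))
  = 0.9887 bits

0.9887 bits


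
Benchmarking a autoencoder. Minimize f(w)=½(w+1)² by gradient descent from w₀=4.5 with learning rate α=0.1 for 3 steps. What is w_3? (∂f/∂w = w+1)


step 1: grad = 4.5+1 = 5.5; w = 4.5 - 0.1·(5.5) = 3.95
step 2: grad = 3.95+1 = 4.95; w = 3.95 - 0.1·(4.95) = 3.455
step 3: grad = 3.455+1 = 4.455; w = 3.455 - 0.1·(4.455) = 3.0095

3.0095


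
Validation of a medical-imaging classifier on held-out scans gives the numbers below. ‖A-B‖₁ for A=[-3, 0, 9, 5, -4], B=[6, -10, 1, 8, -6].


d = |-3-6| + |0+ 10| + |9-1| + |5-8| + |-4+ 6|
  = 9 + 10 + 8 + 3 + 2
  = 32

32


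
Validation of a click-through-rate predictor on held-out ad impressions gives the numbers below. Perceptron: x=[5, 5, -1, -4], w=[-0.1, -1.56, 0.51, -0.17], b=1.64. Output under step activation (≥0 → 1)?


z = (5)·(-0.1) + (5)·(-1.56) + (-1)·(0.51) + (-4)·(-0.17) + 1.64
  = -6.49
step(z) = 0 (z<0)

0


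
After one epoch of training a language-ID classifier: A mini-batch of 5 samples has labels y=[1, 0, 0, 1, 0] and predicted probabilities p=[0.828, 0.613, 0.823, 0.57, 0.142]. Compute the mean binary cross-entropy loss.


L[0] = -ln(0.828) = 0.1887
L[1] = -ln(1-0.613) = -ln(0.387) = 0.9493
L[2] = -ln(1-0.823) = -ln(0.177) = 1.7316
L[3] = -ln(0.57) = 0.5621
L[4] = -ln(1-0.142) = -ln(0.858) = 0.1532
mean = (0.1887 + 0.9493 + 1.7316 + 0.5621 + 0.1532)/5 = 0.717

0.717


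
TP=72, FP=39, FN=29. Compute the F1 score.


Precision = 72/111 = 0.6486
Recall = 72/101 = 0.7129
F1 = 2·P·R/(P+R) = 2·TP/(2·TP+FP+FN) = 144/(144+39+29) = 144/212 = 0.6792

0.6792


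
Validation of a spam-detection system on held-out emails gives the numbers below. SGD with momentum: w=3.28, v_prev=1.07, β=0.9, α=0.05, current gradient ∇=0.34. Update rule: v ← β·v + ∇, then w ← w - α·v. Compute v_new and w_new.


v_new = 0.9·1.07 + 0.34 = 0.963 + 0.34 = 1.303
w_new = 3.28 - 0.05·1.303 = 3.28 - 0.06515 = 3.21485

v_new=1.303, w_new=3.21485


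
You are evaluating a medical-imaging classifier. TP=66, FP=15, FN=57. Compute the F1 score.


Precision = 66/81 = 0.8148
Recall = 66/123 = 0.5366
F1 = 2·P·R/(P+R) = 2·TP/(2·TP+FP+FN) = 132/(132+15+57) = 132/204 = 0.6471

0.6471


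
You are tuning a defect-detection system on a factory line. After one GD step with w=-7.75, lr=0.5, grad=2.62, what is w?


w_new = w - α·∇
= -7.75 - 0.5·2.62
= -7.75 - 1.31
= -9.06

-9.06


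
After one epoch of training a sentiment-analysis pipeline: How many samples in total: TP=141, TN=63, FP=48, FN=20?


Total = TP + TN + FP + FN
= 141 + 63 + 48 + 20
= 272
(Predicted positive: 189, predicted negative: 83)

272


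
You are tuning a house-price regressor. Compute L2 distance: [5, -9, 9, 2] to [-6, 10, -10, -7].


d = √((5+ 6)² + (-9-10)² + (9+ 10)² + (2+ 7)²)
  = √(121 + 361 + 361 + 81)
  = √924 = 30.3974

30.3974


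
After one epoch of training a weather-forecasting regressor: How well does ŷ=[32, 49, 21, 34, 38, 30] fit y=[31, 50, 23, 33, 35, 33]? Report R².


ȳ = 34.1667
SS_res = Σ(y-ŷ)² = 25
SS_tot = Σ(y-ȳ)² = 388.83
R² = 1 - SS_res/SS_tot = 1 - 0.0643 = 0.9357

0.9357


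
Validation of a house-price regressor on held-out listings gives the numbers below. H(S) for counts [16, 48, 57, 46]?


Probabilities: [16/167, 48/167, 57/167, 46/167] ≈ [0.0958, 0.2874, 0.3413, 0.2754]
H = -((16/167)·log₂(16/167) + (48/167)·log₂(48/167) + (57/167)·log₂(57/167) + (46/167)·log₂(46/167))
  = 1.8829 bits

1.8829 bits


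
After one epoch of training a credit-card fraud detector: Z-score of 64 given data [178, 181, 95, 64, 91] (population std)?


μ = 121.8, σ = 48.3131
z = (64 - 121.8)/48.3131 = -1.1964

-1.1964


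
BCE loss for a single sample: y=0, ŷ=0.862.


BCE = -[y·ln(p) + (1-y)·ln(1-p)]
= -0 - 1·ln(1-0.862)
= -ln(0.138) = 1.9805

1.9805


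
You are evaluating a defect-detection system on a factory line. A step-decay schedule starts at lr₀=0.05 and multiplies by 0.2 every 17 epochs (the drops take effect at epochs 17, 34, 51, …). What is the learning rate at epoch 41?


n_drops = ⌊41/17⌋ = 2
lr = 0.05·0.2^2 = 0.05·0.04 = 0.002

0.002


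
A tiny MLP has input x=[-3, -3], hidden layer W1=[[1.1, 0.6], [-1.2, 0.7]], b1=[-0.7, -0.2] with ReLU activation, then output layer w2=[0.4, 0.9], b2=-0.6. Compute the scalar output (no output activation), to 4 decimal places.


z1[0] = (1.1)·(-3) + (0.6)·(-3) - 0.7 = -5.8
z1[1] = (-1.2)·(-3) + (0.7)·(-3) - 0.2 = 1.3
h = ReLU(z1) = [0.0, 1.3]
output = (0.4)·(0.0) + (0.9)·(1.3) - 0.6 = 0.57

0.57


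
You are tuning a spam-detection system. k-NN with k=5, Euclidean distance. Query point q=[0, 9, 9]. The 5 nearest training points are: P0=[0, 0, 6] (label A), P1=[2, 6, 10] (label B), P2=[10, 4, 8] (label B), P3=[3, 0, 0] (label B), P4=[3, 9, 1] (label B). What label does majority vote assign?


d(q,P0) = 9.4868  (label A)
d(q,P1) = 3.7417  (label B)
d(q,P2) = 11.225  (label B)
d(q,P3) = 13.0767  (label B)
d(q,P4) = 8.544  (label B)
Votes: A=1, B=4
Majority → B

B


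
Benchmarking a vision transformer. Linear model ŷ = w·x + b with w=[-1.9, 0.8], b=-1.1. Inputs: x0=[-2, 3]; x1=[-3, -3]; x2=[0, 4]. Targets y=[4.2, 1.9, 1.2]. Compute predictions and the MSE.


ŷ0 = (-1.9)·(-2) + (0.8)·(3) - 1.1 = 5.1
ŷ1 = (-1.9)·(-3) + (0.8)·(-3) - 1.1 = 2.2
ŷ2 = (-1.9)·(0) + (0.8)·(4) - 1.1 = 2.1
errors² = [0.81, 0.09, 0.81]
MSE = 1.7100/3 = 0.57

0.57


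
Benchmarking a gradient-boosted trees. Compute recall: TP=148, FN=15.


Recall = TP/(TP+FN)
= 148/(148+15)
= 148/163 = 90.8%

90.8%


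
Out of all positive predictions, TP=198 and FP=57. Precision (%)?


Precision = TP/(TP+FP)
= 198/(198+57)
= 198/255 = 77.65%

77.65%


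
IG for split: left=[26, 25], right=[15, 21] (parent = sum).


Parent = [41, 46], H_parent = 0.9976
H_left = 0.9997 (n=51), H_right = 0.9799 (n=36)
H_children = (51/87)·0.9997 + (36/87)·0.9799 = 0.9915
IG = 0.9976 - 0.9915 = 0.0061

0.0061


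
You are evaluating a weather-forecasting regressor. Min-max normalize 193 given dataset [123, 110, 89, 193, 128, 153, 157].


min=89, max=193
(193-89)/(193-89) = 104/104 = 1.0

1.0


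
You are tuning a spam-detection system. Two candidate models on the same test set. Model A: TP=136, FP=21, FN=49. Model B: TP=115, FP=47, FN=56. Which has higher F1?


Model A: P=136/157=0.8662, R=136/185=0.7351, F1=2PR/(P+R)=2TP/(2TP+FP+FN)=272/342=0.7953
Model B: P=115/162=0.7099, R=115/171=0.6725, F1=2PR/(P+R)=2TP/(2TP+FP+FN)=230/333=0.6907
0.7953 > 0.6907 → Model A

Model A


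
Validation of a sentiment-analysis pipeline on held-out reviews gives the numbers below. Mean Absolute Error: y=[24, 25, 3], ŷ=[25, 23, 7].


Absolute errors: |24-25|=1, |25-23|=2, |3-7|=4
Sum = 7
MAE = 7/3 = 7/3

7/3


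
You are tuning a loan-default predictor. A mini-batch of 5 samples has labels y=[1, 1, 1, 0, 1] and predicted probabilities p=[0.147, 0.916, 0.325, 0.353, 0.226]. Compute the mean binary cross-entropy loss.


L[0] = -ln(0.147) = 1.9173
L[1] = -ln(0.916) = 0.0877
L[2] = -ln(0.325) = 1.1239
L[3] = -ln(1-0.353) = -ln(0.647) = 0.4354
L[4] = -ln(0.226) = 1.4872
mean = (1.9173 + 0.0877 + 1.1239 + 0.4354 + 1.4872)/5 = 1.0103

1.0103


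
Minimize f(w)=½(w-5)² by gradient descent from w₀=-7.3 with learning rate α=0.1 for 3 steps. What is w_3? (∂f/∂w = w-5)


step 1: grad = -7.3-5 = -12.3; w = -7.3 - 0.1·(-12.3) = -6.07
step 2: grad = -6.07-5 = -11.07; w = -6.07 - 0.1·(-11.07) = -4.963
step 3: grad = -4.963-5 = -9.963; w = -4.963 - 0.1·(-9.963) = -3.9667

-3.9667


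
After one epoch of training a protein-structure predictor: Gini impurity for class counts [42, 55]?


Probabilities: [42/97, 55/97] ≈ [0.433, 0.567]
Σpᵢ² = (1764 + 3025)/97² = 4789/9409
Gini = 1 - Σpᵢ² = 1 - 4789/9409 = 0.491

0.491


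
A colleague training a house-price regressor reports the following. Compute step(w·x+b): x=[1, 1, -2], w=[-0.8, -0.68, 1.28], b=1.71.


z = (1)·(-0.8) + (1)·(-0.68) + (-2)·(1.28) + 1.71
  = -2.33
step(z) = 0 (z<0)

0


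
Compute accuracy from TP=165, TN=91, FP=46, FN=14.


Accuracy = (TP+TN)/(TP+TN+FP+FN)
= (165+91)/(316)
= 256/316 = 81.01%

81.01%


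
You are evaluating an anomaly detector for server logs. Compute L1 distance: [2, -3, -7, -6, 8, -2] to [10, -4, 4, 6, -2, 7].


d = |2-10| + |-3+ 4| + |-7-4| + |-6-6| + |8+ 2| + |-2-7|
  = 8 + 1 + 11 + 12 + 10 + 9
  = 51

51


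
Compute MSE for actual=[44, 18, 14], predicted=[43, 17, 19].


Squared errors: (44-43)²=1, (18-17)²=1, (14-19)²=25
Sum = 27
MSE = 27/3 = 9

9


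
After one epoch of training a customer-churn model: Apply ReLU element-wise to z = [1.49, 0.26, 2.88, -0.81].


ReLU(1.49) = max(0, 1.49) = 1.49
ReLU(0.26) = max(0, 0.26) = 0.26
ReLU(2.88) = max(0, 2.88) = 2.88
ReLU(-0.81) = max(0, -0.81) = 0.0
result = [1.49, 0.26, 2.88, 0.0]

[1.49, 0.26, 2.88, 0.0]


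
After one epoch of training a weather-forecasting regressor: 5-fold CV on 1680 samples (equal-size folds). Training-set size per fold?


Fold size = 1680/5 = 336
Training per fold = 1680 - 336 = 1344

1344


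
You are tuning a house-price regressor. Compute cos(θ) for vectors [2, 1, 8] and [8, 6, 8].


A·B = 2·8 + 1·6 + 8·8 = 86
‖A‖ = √69 = 8.3066, ‖B‖ = √164 = 12.8062
cos = 86/(√69·√164) = 86/√11316 = 0.8084

0.8084


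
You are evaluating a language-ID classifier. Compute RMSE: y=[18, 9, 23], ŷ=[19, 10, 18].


MSE = 27/3 = 9
RMSE = √(27/3) = 3.0

3.0


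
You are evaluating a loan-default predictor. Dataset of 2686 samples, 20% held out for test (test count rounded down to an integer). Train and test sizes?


Test = ⌊2686·20/100⌋ = 537
Train = 2686 - 537 = 2149

Train: 2149, Test: 537


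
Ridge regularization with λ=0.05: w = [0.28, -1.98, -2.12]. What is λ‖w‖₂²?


‖w‖₂² = (0.28)² + (-1.98)² + (-2.12)²
     = 0.0784 + 3.9204 + 4.4944
     = 8.4932
λ·‖w‖₂² = 0.05·8.4932 = 0.42466

0.42466


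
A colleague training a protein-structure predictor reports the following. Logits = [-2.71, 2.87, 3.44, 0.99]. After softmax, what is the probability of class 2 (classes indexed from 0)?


Exponentials: e^-2.71=0.0665, e^2.87=17.637, e^3.44=31.187, e^0.99=2.6912
Sum = 51.5817
Softmax = [0.0013, 0.3419, 0.6046, 0.0522]
p[2] = 31.187/51.5817 = 0.6046

0.6046


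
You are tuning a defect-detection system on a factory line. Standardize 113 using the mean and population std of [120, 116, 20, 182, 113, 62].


μ = 102.1667, σ = 50.6044
z = (113 - 102.1667)/50.6044 = 0.2141

0.2141


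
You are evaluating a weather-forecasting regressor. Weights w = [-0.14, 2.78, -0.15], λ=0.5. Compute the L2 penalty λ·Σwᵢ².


‖w‖₂² = (-0.14)² + (2.78)² + (-0.15)²
     = 0.0196 + 7.7284 + 0.0225
     = 7.7705
λ·‖w‖₂² = 0.5·7.7705 = 3.88525

3.88525


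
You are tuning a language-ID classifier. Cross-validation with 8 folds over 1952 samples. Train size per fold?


Fold size = 1952/8 = 244
Training per fold = 1952 - 244 = 1708

1708


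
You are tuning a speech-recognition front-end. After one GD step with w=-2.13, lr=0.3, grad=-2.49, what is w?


w_new = w - α·∇
= -2.13 - 0.3·-2.49
= -2.13 + 0.747
= -1.383

-1.383


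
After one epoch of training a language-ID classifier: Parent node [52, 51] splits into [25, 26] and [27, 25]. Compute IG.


Parent = [52, 51], H_parent = 0.9999
H_left = 0.9997 (n=51), H_right = 0.9989 (n=52)
H_children = (51/103)·0.9997 + (52/103)·0.9989 = 0.9993
IG = 0.9999 - 0.9993 = 0.0006

0.0006


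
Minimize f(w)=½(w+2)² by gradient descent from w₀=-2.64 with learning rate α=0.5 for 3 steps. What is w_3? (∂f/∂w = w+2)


step 1: grad = -2.64+2 = -0.64; w = -2.64 - 0.5·(-0.64) = -2.32
step 2: grad = -2.32+2 = -0.32; w = -2.32 - 0.5·(-0.32) = -2.16
step 3: grad = -2.16+2 = -0.16; w = -2.16 - 0.5·(-0.16) = -2.08

-2.08


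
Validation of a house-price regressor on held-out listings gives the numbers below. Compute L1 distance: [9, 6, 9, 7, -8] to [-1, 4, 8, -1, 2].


d = |9+ 1| + |6-4| + |9-8| + |7+ 1| + |-8-2|
  = 10 + 2 + 1 + 8 + 10
  = 31

31


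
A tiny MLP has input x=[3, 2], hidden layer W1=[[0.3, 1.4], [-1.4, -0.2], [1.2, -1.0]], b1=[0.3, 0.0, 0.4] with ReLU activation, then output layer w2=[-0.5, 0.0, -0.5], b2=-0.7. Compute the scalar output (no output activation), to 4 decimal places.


z1[0] = (0.3)·(3) + (1.4)·(2) + 0.3 = 4.0
z1[1] = (-1.4)·(3) + (-0.2)·(2) + 0.0 = -4.6
z1[2] = (1.2)·(3) + (-1.0)·(2) + 0.4 = 2.0
h = ReLU(z1) = [4.0, 0.0, 2.0]
output = (-0.5)·(4.0) + (0.0)·(0.0) + (-0.5)·(2.0) - 0.7 = -3.7

-3.7


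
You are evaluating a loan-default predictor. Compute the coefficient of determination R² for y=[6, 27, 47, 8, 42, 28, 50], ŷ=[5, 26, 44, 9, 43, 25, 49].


ȳ = 29.7143
SS_res = Σ(y-ŷ)² = 23
SS_tot = Σ(y-ȳ)² = 1905.43
R² = 1 - SS_res/SS_tot = 1 - 0.0121 = 0.9879

0.9879


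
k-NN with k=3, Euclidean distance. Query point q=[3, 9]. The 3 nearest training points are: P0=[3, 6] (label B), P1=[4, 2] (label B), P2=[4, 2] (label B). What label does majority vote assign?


d(q,P0) = 3.0  (label B)
d(q,P1) = 7.0711  (label B)
d(q,P2) = 7.0711  (label B)
Votes: A=0, B=3
Majority → B

B


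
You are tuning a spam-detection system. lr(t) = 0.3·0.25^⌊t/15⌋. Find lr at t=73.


n_drops = ⌊73/15⌋ = 4
lr = 0.3·0.25^4 = 0.3·0.00390625 = 0.001171875

0.001171875


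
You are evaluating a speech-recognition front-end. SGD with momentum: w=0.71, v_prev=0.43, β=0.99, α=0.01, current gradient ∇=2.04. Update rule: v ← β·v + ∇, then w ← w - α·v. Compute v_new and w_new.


v_new = 0.99·0.43 + 2.04 = 0.4257 + 2.04 = 2.4657
w_new = 0.71 - 0.01·2.4657 = 0.71 - 0.024657 = 0.685343

v_new=2.4657, w_new=0.685343


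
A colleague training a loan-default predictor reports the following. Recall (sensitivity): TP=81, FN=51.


Recall = TP/(TP+FN)
= 81/(81+51)
= 81/132 = 61.36%

61.36%


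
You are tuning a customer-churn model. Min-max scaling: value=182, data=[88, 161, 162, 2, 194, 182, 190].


min=2, max=194
(182-2)/(194-2) = 180/192 = 0.9375

0.9375


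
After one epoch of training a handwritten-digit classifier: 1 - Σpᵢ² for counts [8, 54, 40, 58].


Probabilities: [8/160, 54/160, 40/160, 58/160] ≈ [0.05, 0.3375, 0.25, 0.3625]
Σpᵢ² = (64 + 2916 + 1600 + 3364)/160² = 7944/25600
Gini = 1 - Σpᵢ² = 1 - 7944/25600 = 0.6897

0.6897


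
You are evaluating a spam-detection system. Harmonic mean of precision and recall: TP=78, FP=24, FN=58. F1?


Precision = 78/102 = 0.7647
Recall = 78/136 = 0.5735
F1 = 2·P·R/(P+R) = 2·TP/(2·TP+FP+FN) = 156/(156+24+58) = 156/238 = 0.6555

0.6555


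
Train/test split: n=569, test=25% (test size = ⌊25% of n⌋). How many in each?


Test = ⌊569·25/100⌋ = 142
Train = 569 - 142 = 427

Train: 427, Test: 142


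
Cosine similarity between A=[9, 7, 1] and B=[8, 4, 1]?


A·B = 9·8 + 7·4 + 1·1 = 101
‖A‖ = √131 = 11.4455, ‖B‖ = √81 = 9
cos = 101/(√131·√81) = 101/√10611 = 0.9805

0.9805


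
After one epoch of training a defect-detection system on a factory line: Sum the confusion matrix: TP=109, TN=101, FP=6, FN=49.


Total = TP + TN + FP + FN
= 109 + 101 + 6 + 49
= 265
(Predicted positive: 115, predicted negative: 150)

265
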